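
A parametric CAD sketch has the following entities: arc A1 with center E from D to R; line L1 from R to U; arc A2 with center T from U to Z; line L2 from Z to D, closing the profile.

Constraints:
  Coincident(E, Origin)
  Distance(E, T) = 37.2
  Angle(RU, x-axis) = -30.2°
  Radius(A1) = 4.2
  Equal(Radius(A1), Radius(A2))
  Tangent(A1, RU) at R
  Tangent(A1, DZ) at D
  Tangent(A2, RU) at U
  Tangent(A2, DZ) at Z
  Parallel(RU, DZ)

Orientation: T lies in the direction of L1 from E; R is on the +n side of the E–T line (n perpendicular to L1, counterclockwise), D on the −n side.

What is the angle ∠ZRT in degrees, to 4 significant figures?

6.283°

The slot axis is L1's direction at -30.2°, so u = (cos -30.2°, sin -30.2°) = (0.8643, -0.5030) and n = (−sin -30.2°, cos -30.2°) = (0.5030, 0.8643). E is at the origin and T lies 37.2 along u from E, so T = 37.2·u = (32.15, -18.71). Tangency of A1 to both parallel lines with radius 4.2 puts R and D at E ± 4.2·n: R = (2.113, 3.630), D = (-2.113, -3.630). Equal radii place U and Z the same way about T: U = T + 4.2·n = (34.26, -15.08), Z = T − 4.2·n = (30.04, -22.34). Then cos ∠ZRT = RZ·RT / (|RZ||RT|), giving 6.283°.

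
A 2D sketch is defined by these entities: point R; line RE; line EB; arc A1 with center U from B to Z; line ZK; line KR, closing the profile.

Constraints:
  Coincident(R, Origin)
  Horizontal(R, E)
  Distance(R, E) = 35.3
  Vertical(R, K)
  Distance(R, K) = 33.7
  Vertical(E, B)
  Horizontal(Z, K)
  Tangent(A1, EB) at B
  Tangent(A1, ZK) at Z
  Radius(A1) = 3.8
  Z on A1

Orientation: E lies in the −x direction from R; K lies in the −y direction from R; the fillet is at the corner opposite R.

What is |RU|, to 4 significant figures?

43.43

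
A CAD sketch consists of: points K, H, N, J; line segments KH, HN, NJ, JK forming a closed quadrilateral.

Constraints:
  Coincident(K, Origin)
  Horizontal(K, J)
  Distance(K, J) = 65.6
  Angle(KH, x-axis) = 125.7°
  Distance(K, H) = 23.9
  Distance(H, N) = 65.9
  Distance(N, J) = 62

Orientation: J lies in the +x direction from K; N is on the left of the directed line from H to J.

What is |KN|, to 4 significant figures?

69.59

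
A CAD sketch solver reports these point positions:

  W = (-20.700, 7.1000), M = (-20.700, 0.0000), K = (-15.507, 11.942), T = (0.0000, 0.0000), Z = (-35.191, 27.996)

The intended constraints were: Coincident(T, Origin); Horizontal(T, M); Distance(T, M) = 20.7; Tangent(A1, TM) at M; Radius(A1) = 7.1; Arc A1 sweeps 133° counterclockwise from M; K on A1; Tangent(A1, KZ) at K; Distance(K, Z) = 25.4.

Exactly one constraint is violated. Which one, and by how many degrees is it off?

Tangent(A1, KZ) at K — off by 7.80°.

T = (0.00, 0.00) ✓; T.y = 0.00, M.y = 0.00 ✓; |TM| = 20.70 ✓; ∠(WM, MT) = 90.00° ✓; |WM| = 7.100 ✓; bearing(W→K) − bearing(W→M) = 133.0° ✓; |WK| = 7.100 ✓; ∠(WK, KZ) = 82.20° ✗; |KZ| = 25.40 ✓.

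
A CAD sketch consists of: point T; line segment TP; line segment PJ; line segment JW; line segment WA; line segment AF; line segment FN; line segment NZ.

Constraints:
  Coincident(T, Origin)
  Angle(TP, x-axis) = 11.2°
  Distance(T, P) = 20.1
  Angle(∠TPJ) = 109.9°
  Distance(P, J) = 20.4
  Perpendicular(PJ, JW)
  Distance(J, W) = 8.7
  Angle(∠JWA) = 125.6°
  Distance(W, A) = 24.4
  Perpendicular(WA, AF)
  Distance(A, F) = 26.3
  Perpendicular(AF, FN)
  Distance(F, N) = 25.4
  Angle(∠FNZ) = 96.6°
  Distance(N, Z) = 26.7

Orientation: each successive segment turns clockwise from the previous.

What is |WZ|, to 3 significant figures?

4.07

T is at the origin; TP runs at 11.2° with length 20.1, so P = (19.7, 3.90). ∠TPJ = 109.9° gives PJ at -58.9° from the x-axis; with |PJ| = 20.4, J = (30.3, -13.6). The perpendicularity gives JW at right angles to PJ, so JW runs at -149°; with |JW| = 8.7, W = (22.8, -18.1). ∠JWA = 125.6° gives WA at 157° from the x-axis; with |WA| = 24.4, A = (0.395, -8.41). WA is perpendicular to AF, so AF runs at 66.7°; with |AF| = 26.3, F = (10.8, 15.7). AF ⟂ FN, so FN runs at -23.3°; with |FN| = 25.4, N = (34.1, 5.70). ∠FNZ = 96.6° gives NZ at -107° from the x-axis; with |NZ| = 26.7, Z = (26.5, -19.9). Then |WZ| = |Z − W| = 4.07.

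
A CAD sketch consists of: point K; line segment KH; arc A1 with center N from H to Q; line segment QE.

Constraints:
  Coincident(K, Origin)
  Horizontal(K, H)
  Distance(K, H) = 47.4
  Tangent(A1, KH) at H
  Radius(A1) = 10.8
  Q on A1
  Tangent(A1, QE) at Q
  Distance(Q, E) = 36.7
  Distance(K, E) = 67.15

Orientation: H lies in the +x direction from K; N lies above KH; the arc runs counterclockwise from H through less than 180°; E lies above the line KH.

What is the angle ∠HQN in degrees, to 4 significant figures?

35.67°

K is at the origin; KH is horizontal with |KH| = 47.4 and H on the +x side, so H = (47.40, 0.000). The tangent condition forces NH to be normal to KH, so N = H + (0, 10.8) = (47.40, 10.80). Since NQ ⟂ QE (tangency), |NE| = √(10.8² + 36.7²) = 38.26 regardless of where Q sits on A1. So E lies on both circle(K, 67.15) and circle(N, 38.26); the above-KH intersection is E = (45.89, 49.03). Q is the foot of the tangent from E: Q = (57.63, 14.26).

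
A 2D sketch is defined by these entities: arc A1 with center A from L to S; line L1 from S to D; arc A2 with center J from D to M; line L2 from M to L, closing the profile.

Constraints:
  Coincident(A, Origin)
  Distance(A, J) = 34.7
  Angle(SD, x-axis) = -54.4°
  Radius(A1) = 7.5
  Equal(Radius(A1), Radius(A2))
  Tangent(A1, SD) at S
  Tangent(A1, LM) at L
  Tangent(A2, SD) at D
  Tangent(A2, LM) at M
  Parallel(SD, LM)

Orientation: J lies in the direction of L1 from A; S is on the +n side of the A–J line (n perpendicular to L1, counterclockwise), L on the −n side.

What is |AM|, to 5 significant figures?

35.501

Tangency of A1 to both parallel lines with radius 7.5 puts S and L at A ± 7.5·n: S = (6.0983, 4.3659), L = (-6.0983, -4.3659). Equal radii place D and M the same way about J: D = J + 7.5·n = (26.298, -23.849), M = J − 7.5·n = (14.101, -32.581). Then |AM| = |M − A| = 35.501.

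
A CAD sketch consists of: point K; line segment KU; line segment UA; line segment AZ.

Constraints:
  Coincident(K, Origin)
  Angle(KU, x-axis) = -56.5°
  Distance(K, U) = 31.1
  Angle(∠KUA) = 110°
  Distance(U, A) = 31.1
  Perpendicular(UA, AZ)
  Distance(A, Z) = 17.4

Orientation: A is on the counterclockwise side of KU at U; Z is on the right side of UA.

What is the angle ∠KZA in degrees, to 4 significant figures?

41.83°

K is at the origin; KU runs at -56.5° with length 31.1, so U = 31.1·(cos -56.5°, sin -56.5°) = (17.17, -25.93). ∠KUA = 110.0°, so UA runs at -56.5° + (180° − 110.0°) = 13.50° from the x-axis; with |UA| = 31.1, A = U + 31.1·(cos 13.50°, sin 13.50°) = (47.41, -18.67). The perpendicularity gives AZ at right angles to UA; with |AZ| = 17.4 on the right of UA, Z = A + 17.4·(0.2334, -0.9724) = (51.47, -35.59). Then cos ∠KZA = ZK·ZA / (|ZK||ZA|), giving 41.83°.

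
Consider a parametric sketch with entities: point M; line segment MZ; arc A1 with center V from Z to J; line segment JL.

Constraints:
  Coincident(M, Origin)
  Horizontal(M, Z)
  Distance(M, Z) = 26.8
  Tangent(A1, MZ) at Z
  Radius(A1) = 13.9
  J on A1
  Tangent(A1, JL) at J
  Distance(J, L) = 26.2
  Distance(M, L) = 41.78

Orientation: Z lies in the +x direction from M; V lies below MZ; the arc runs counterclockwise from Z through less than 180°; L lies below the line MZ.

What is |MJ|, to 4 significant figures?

18.80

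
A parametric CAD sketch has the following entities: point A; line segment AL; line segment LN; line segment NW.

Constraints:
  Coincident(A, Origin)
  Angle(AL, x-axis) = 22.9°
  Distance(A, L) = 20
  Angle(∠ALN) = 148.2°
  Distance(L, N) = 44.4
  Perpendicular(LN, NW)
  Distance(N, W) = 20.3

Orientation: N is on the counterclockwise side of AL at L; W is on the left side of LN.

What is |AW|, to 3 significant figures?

62.2

∠ALN = 148.2°, so LN runs at 22.9° + (180° − 148.2°) = 54.7° from the x-axis; with |LN| = 44.4, N = L + 44.4·(cos 54.7°, sin 54.7°) = (44.1, 44.0). LN ⟂ NW; with |NW| = 20.3 on the left of LN, W = N + 20.3·(-0.816, 0.578) = (27.5, 55.7). Then |AW| = |W − A| = 62.2.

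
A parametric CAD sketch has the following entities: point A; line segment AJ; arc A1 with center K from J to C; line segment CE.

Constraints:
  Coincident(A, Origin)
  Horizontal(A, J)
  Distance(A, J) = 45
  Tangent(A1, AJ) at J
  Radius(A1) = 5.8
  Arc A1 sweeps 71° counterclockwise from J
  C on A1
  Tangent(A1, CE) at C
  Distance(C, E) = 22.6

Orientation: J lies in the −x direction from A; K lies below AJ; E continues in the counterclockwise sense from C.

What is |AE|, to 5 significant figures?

63.125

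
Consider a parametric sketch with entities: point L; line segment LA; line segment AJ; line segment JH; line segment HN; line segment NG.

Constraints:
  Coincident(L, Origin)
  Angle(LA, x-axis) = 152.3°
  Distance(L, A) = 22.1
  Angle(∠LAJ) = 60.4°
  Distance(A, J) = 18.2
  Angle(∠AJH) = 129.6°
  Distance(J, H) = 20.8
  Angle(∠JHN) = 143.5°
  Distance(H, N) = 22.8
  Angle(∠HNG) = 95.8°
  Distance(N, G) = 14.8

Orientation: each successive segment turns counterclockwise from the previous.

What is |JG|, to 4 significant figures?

41.08

∠JHN = 143.5° gives HN at -1.200° from the x-axis; with |HN| = 22.8, N = (20.29, -21.11). ∠HNG = 95.8° gives NG at 83.00° from the x-axis; with |NG| = 14.8, G = (22.09, -6.425). Then |JG| = |G − J| = 41.08.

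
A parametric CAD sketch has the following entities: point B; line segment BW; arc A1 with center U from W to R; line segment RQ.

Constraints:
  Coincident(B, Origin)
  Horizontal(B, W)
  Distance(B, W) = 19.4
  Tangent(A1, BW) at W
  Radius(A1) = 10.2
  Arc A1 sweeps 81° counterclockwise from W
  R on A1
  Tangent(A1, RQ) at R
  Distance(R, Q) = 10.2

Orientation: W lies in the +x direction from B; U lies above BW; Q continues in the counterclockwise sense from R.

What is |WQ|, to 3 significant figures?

22.0

B is at the origin; B and W share the same y with |BW| = 19.4 and W on the +x side, so W = (19.4, 0.00). Tangency of A1 to BW means the radius UW is perpendicular to BW, so U = W + (0, 10.2) = (19.4, 10.2). On A1, W sits at bearing -90° from U; an 81° counterclockwise sweep puts R at bearing -9°, so R = U + 10.2·(cos -9°, sin -9°) = (29.5, 8.60). Tangency of A1 to RQ means the radius UR is perpendicular to RQ, so RQ runs along (−sin -9°, cos -9°); with |RQ| = 10.2, Q = (31.1, 18.7). Then |WQ| = |Q − W| = 22.0.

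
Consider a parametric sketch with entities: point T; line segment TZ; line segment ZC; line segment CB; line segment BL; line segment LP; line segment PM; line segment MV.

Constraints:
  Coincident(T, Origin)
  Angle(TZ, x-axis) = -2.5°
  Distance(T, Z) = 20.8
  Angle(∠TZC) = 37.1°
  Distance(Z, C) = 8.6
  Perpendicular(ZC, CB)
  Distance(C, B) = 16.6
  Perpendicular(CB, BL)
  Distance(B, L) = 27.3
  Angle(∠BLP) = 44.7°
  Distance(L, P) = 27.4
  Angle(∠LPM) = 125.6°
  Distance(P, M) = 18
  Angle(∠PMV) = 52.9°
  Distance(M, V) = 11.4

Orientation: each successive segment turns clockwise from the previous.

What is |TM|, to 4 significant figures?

12.34

∠BLP = 44.7° gives LP at -100.7° from the x-axis; with |LP| = 27.4, P = (21.66, -3.548). ∠LPM = 125.6° gives PM at -155.1° from the x-axis; with |PM| = 18.0, M = (5.333, -11.13). Then |TM| = |M − T| = 12.34.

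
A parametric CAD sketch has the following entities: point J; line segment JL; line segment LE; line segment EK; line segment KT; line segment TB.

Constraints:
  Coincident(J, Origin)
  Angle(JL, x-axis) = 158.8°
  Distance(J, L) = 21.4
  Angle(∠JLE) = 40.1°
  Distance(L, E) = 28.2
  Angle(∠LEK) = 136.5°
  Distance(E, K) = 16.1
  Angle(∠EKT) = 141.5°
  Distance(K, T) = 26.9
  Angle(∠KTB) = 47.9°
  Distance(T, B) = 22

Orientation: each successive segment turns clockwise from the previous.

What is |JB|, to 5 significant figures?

14.706

J is at the origin; JL runs at 158.8° with length 21.4, so L = (-19.952, 7.7388). ∠JLE = 40.1° gives LE at 18.900° from the x-axis; with |LE| = 28.2, E = (6.7279, 16.873). ∠LEK = 136.5° gives EK at -24.600° from the x-axis; with |EK| = 16.1, K = (21.367, 10.171). ∠EKT = 141.5° gives KT at -63.100° from the x-axis; with |KT| = 26.9, T = (33.537, -13.818). ∠KTB = 47.9° gives TB at 164.80° from the x-axis; with |TB| = 22.0, B = (12.307, -8.0501). Then |JB| = |B − J| = 14.706.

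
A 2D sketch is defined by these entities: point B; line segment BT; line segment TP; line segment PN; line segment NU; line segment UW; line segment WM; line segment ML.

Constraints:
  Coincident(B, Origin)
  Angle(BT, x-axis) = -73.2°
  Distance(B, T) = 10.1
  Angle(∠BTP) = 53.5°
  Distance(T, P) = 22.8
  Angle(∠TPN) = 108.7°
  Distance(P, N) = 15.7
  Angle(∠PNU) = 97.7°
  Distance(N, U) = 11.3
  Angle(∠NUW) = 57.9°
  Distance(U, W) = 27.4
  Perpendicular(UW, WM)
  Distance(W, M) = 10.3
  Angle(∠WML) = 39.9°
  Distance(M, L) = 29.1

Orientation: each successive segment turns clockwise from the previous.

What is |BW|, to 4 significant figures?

21.17

∠PNU = 97.7° gives NU at 6.700° from the x-axis; with |NU| = 11.3, U = (-7.049, 15.03). ∠NUW = 57.9° gives UW at -115.4° from the x-axis; with |UW| = 27.4, W = (-18.80, -9.719). Then |BW| = |W − B| = 21.17.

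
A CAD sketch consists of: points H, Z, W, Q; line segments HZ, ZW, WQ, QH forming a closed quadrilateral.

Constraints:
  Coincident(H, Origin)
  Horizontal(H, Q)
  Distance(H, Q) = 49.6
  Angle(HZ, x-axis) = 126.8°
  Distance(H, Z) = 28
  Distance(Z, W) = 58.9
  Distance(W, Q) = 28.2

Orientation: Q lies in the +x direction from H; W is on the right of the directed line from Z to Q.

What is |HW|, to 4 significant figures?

31.91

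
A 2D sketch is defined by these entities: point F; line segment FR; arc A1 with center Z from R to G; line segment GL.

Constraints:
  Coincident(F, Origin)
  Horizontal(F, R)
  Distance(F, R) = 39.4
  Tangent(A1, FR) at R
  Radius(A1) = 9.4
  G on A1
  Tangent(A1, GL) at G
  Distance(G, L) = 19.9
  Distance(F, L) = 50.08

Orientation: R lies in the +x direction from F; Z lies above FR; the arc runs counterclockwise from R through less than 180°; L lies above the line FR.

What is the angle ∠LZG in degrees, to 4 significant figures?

64.72°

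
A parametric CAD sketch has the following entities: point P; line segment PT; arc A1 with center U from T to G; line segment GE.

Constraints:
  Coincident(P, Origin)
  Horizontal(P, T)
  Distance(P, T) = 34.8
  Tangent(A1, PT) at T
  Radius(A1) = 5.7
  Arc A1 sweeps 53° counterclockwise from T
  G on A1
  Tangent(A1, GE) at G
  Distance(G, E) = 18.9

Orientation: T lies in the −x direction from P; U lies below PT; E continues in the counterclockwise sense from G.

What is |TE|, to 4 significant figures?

23.56

P is at the origin; P and T share the same y with |PT| = 34.8 and T on the −x side, so T = (-34.80, 0.000). The tangent condition forces UT to be normal to PT, so U = T + (0, -5.7) = (-34.80, -5.700). On A1, T sits at bearing 90° from U; a 53° counterclockwise sweep puts G at bearing 143°, so G = U + 5.7·(cos 143°, sin 143°) = (-39.35, -2.270). A1 meets GE tangentially, so UG is at right angles to GE, so GE runs along (−sin 143°, cos 143°); with |GE| = 18.9, E = (-50.73, -17.36). Then |TE| = |E − T| = 23.56.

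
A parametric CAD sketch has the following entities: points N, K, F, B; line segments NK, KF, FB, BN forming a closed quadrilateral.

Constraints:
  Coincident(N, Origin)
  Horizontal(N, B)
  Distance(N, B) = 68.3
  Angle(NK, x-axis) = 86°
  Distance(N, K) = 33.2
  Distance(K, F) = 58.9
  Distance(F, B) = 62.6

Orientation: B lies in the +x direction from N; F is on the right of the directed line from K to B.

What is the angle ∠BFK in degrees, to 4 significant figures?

74.77°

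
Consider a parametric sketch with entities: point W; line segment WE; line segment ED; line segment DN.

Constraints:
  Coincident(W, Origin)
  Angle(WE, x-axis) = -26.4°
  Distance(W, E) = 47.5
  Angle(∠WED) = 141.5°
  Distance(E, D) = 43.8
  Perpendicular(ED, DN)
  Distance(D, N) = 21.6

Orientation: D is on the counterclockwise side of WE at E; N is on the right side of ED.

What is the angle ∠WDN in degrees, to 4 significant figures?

110.1°

W is at the origin; WE runs at -26.4° with length 47.5, so E = 47.5·(cos -26.4°, sin -26.4°) = (42.55, -21.12). ∠WED = 141.5°, so ED runs at -26.4° + (180° − 141.5°) = 12.10° from the x-axis; with |ED| = 43.8, D = E + 43.8·(cos 12.10°, sin 12.10°) = (85.37, -11.94). The perpendicularity gives DN at right angles to ED; with |DN| = 21.6 on the right of ED, N = D + 21.6·(0.2096, -0.9778) = (89.90, -33.06). Then cos ∠WDN = DW·DN / (|DW||DN|), giving 110.1°.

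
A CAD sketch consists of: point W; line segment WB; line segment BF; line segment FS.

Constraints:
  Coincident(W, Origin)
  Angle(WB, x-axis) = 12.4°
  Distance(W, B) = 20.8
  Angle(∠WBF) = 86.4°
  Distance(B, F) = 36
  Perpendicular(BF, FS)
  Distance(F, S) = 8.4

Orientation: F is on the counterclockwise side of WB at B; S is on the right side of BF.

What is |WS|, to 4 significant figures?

45.32

W is at the origin; WB runs at 12.4° with length 20.8, so B = 20.8·(cos 12.4°, sin 12.4°) = (20.31, 4.466). ∠WBF = 86.4°, so BF runs at 12.4° + (180° − 86.4°) = 106.0° from the x-axis; with |BF| = 36.0, F = B + 36.0·(cos 106.0°, sin 106.0°) = (10.39, 39.07). BF ⟂ FS; with |FS| = 8.4 on the right of BF, S = F + 8.4·(0.9613, 0.2756) = (18.47, 41.39). Then |WS| = |S − W| = 45.32.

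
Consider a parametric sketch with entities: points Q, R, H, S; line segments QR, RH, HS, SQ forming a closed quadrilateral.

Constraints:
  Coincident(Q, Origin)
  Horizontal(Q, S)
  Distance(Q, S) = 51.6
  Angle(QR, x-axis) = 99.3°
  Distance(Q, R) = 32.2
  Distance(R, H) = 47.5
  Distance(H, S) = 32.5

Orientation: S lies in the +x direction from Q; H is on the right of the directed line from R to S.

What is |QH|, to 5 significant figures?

21.858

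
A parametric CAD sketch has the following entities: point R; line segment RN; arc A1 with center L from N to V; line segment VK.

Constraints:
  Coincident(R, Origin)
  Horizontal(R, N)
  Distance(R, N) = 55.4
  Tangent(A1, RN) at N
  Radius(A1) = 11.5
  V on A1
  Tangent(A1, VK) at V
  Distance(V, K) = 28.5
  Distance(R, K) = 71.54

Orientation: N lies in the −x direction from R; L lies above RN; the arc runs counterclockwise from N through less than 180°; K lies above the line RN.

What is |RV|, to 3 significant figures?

48.1

Checks: |LV| = 11.50 ✓; ∠(LV, VK) = 90.00° ✓; |VK| = 28.50 ✓; |RK| = 71.54 ✓.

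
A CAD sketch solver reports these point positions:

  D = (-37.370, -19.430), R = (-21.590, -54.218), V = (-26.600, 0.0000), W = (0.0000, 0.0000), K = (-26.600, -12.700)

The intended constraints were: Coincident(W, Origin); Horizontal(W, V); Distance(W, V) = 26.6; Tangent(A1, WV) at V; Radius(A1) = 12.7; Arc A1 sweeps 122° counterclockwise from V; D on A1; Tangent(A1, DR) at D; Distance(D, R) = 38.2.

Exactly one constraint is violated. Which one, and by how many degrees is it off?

Tangent(A1, DR) at D — off by 7.60°.

W = (0.00, 0.00) ✓; W.y = 0.00, V.y = 0.00 ✓; |WV| = 26.60 ✓; ∠(KV, VW) = 90.00° ✓; |KV| = 12.70 ✓; bearing(K→D) − bearing(K→V) = 122.0° ✓; |KD| = 12.70 ✓; ∠(KD, DR) = 97.60° ✗; |DR| = 38.20 ✓.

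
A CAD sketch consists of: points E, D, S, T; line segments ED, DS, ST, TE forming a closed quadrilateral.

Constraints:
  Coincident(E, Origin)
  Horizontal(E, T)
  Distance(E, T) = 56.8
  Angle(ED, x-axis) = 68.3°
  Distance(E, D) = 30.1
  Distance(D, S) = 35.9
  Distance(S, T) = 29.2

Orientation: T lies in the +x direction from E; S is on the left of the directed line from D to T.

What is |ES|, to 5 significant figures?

54.485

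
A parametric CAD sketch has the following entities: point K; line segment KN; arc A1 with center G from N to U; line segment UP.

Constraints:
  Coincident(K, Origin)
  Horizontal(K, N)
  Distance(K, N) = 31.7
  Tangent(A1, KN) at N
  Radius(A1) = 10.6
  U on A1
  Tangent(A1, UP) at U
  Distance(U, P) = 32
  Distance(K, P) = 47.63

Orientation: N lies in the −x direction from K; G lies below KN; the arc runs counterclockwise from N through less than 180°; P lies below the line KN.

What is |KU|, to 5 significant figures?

43.632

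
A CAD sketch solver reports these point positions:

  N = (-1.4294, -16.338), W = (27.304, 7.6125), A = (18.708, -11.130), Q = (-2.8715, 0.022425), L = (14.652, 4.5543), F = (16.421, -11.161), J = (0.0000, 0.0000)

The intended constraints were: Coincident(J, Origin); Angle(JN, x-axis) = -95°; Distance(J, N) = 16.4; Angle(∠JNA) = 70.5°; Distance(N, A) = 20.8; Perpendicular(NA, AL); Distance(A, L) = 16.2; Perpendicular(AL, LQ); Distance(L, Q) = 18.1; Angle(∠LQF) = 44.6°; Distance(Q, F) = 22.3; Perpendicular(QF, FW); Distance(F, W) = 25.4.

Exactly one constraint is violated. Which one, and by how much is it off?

Distance(F, W) = 25.4 — off by 3.70.

J = (0.00, 0.00) ✓; JN at -95.00° ✓; |JN| = 16.40 ✓; ∠JNA = 70.50° ✓; |NA| = 20.80 ✓; ∠(NA, AL) = 90.00° ✓; |AL| = 16.20 ✓; ∠(AL, LQ) = 90.00° ✓; |LQ| = 18.10 ✓; ∠LQF = 44.60° ✓; |QF| = 22.30 ✓; ∠(QF, FW) = 90.00° ✓; |FW| = 21.70 ✗.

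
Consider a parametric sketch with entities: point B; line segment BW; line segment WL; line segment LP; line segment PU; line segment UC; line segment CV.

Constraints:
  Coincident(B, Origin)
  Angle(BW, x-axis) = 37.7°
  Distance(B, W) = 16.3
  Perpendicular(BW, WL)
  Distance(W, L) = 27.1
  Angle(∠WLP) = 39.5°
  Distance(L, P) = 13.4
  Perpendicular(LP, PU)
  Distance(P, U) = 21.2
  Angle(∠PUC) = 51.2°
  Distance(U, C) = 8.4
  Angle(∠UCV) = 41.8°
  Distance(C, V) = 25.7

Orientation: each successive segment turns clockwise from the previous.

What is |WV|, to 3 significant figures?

11.9

B is at the origin; BW runs at 37.7° with length 16.3, so W = (12.9, 9.97). BW is perpendicular to WL, so WL runs at -52.3°; with |WL| = 27.1, L = (29.5, -11.5). ∠WLP = 39.5° gives LP at 167° from the x-axis; with |LP| = 13.4, P = (16.4, -8.51). LP ⟂ PU, so PU runs at 77.2°; with |PU| = 21.2, U = (21.1, 12.2). ∠PUC = 51.2° gives UC at -51.6° from the x-axis; with |UC| = 8.4, C = (26.3, 5.58). ∠UCV = 41.8° gives CV at 170° from the x-axis; with |CV| = 25.7, V = (0.992, 9.96). Then |WV| = |V − W| = 11.9.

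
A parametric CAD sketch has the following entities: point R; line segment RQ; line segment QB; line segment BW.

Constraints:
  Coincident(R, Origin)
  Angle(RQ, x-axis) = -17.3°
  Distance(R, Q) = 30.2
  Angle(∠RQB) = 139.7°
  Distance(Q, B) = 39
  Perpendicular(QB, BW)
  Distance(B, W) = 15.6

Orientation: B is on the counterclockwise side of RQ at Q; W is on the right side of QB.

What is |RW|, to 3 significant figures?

71.3

∠RQB = 139.7°, so QB runs at -17.3° + (180° − 139.7°) = 23.0° from the x-axis; with |QB| = 39.0, B = Q + 39.0·(cos 23.0°, sin 23.0°) = (64.7, 6.26). The perpendicularity gives BW at right angles to QB; with |BW| = 15.6 on the right of QB, W = B + 15.6·(0.391, -0.921) = (70.8, -8.10). Then |RW| = |W − R| = 71.3.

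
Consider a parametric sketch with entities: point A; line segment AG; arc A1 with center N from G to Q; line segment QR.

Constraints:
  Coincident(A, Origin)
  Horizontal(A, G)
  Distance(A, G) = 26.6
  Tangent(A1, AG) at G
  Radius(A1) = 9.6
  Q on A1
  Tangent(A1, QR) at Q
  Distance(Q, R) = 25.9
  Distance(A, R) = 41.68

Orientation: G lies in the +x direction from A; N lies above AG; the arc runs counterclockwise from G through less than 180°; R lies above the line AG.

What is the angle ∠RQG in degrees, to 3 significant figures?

118°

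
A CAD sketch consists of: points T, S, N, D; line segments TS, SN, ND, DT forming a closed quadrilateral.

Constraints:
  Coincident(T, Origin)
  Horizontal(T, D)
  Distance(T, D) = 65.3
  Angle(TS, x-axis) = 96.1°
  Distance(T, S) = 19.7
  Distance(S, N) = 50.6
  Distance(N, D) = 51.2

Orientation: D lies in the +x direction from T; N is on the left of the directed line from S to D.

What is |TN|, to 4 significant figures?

61.43

Checks: |SN| = 50.60 ✓; |ND| = 51.20 ✓.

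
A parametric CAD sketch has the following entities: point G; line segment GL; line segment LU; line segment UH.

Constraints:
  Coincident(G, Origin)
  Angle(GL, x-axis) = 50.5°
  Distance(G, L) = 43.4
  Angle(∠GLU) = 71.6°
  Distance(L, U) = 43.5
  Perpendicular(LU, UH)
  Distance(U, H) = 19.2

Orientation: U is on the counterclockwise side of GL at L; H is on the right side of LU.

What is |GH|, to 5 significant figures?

67.335

G is at the origin; GL runs at 50.5° with length 43.4, so L = 43.4·(cos 50.5°, sin 50.5°) = (27.606, 33.489). ∠GLU = 71.6°, so LU runs at 50.5° + (180° − 71.6°) = 158.90° from the x-axis; with |LU| = 43.5, U = L + 43.5·(cos 158.90°, sin 158.90°) = (-12.978, 49.148). LU is perpendicular to UH; with |UH| = 19.2 on the right of LU, H = U + 19.2·(0.36000, 0.93295) = (-6.0657, 67.061). Then |GH| = |H − G| = 67.335.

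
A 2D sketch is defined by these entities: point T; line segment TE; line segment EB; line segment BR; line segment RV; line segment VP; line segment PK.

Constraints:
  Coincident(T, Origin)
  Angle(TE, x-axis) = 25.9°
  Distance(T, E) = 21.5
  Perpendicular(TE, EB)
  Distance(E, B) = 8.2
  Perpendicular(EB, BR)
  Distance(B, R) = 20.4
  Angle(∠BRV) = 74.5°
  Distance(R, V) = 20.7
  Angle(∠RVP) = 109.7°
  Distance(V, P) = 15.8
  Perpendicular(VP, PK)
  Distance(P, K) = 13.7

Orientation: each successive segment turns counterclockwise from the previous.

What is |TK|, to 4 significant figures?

23.41

∠RVP = 109.7° gives VP at 21.70° from the x-axis; with |VP| = 15.8, P = (25.78, -1.828). VP is perpendicular to PK, so PK runs at 111.7°; with |PK| = 13.7, K = (20.71, 10.90). Then |TK| = |K − T| = 23.41.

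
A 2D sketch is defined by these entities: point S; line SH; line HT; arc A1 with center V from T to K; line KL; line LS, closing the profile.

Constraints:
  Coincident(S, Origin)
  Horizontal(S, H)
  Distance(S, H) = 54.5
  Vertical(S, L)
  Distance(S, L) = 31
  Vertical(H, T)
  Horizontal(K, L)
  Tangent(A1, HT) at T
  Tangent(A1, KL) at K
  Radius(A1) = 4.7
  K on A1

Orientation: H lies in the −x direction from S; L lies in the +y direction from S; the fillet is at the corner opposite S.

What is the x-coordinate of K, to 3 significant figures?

-49.8

S is at the origin; S and H share the same y with |SH| = 54.5 and H on the −x side, so H = (-54.5, 0.00). S and L share the same x with |SL| = 31.0 and L on the +y side, so L = (0.00, 31.0). The virtual corner opposite S is at (-54.5, 31.0). A1 meets HT tangentially, so VT is at right angles to HT and since A1 is tangent to KL there, VK ⟂ KL, with radius 4.7, so the center V sits 4.7 in from both sides at V = (-49.8, 26.3). That places the tangent points at T = (-54.5, 26.3) on HT and K = (-49.8, 31.0) on KL. So K.x = -49.8.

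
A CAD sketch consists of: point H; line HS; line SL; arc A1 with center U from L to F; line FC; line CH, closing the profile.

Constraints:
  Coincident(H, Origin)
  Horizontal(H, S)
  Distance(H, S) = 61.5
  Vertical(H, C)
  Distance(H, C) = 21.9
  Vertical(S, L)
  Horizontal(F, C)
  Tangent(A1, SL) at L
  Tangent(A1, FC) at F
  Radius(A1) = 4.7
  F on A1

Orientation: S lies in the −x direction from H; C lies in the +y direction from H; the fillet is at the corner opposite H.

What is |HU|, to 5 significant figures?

59.347

H and C share the same x with |HC| = 21.9 and C on the +y side, so C = (0.0000, 21.900). The virtual corner opposite H is at (-61.500, 21.900). Since A1 is tangent to SL there, UL ⟂ SL and tangency of A1 to FC means the radius UF is perpendicular to FC, with radius 4.7, so the center U sits 4.7 in from both sides at U = (-56.800, 17.200). Then |HU| = |U − H| = 59.347.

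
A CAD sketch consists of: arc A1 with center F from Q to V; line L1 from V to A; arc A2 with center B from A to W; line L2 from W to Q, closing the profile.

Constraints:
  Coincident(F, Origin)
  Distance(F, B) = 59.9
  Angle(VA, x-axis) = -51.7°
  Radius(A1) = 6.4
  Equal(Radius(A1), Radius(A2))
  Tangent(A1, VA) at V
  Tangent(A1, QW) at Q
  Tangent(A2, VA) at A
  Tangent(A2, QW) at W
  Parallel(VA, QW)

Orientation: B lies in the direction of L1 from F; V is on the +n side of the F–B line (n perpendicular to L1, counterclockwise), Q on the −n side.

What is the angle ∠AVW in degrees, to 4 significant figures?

12.06°

The slot axis is L1's direction at -51.7°, so u = (cos -51.7°, sin -51.7°) = (0.6198, -0.7848) and n = (−sin -51.7°, cos -51.7°) = (0.7848, 0.6198). F is at the origin and B lies 59.9 along u from F, so B = 59.9·u = (37.12, -47.01). Tangency of A1 to both parallel lines with radius 6.4 puts V and Q at F ± 6.4·n: V = (5.023, 3.967), Q = (-5.023, -3.967). Equal radii place A and W the same way about B: A = B + 6.4·n = (42.15, -43.04), W = B − 6.4·n = (32.10, -50.97). Then cos ∠AVW = VA·VW / (|VA||VW|), giving 12.06°.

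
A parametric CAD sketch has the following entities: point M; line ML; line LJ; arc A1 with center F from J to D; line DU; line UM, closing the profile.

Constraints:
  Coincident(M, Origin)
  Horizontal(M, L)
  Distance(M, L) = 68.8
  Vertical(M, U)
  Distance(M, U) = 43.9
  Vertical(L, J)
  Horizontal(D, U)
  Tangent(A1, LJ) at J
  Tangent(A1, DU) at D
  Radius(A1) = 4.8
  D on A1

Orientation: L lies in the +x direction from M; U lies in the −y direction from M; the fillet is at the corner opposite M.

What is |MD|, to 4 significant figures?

77.61

M is at the origin; M and L share the same y with |ML| = 68.8 and L on the +x side, so L = (68.80, 0.000). M and U share the same x with |MU| = 43.9 and U on the −y side, so U = (0.000, -43.90). The virtual corner opposite M is at (68.80, -43.90). The tangent condition forces FJ to be normal to LJ and since A1 is tangent to DU there, FD ⟂ DU, with radius 4.8, so the center F sits 4.8 in from both sides at F = (64.00, -39.10). That places the tangent points at J = (68.80, -39.10) on LJ and D = (64.00, -43.90) on DU. Then |MD| = |D − M| = 77.61.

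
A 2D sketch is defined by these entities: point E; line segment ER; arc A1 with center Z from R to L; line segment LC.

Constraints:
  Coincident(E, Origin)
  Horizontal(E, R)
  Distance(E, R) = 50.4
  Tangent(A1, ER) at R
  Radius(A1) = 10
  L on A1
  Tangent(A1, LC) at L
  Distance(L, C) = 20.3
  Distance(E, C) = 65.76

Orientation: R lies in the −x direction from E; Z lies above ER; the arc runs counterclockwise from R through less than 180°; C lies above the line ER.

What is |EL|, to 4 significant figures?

46.61

E is at the origin; ER is horizontal with |ER| = 50.4 and R on the −x side, so R = (-50.40, 0.000). The tangent condition forces ZR to be normal to ER, so Z = R + (0, 10) = (-50.40, 10.00). Since ZL ⟂ LC (tangency), |ZC| = √(10.0² + 20.3²) = 22.63 regardless of where L sits on A1. So C lies on both circle(E, 65.76) and circle(Z, 22.63); the above-ER intersection is C = (-57.78, 31.39). L is the foot of the tangent from C: L = (-43.36, 17.10).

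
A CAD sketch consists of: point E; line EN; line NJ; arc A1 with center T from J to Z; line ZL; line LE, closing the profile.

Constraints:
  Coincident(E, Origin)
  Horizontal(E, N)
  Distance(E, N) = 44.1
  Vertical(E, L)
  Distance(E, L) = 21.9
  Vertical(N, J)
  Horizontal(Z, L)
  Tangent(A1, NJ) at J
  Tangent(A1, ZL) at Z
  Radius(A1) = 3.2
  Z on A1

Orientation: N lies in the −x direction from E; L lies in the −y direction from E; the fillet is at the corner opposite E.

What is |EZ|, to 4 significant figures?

46.39

The virtual corner opposite E is at (-44.10, -21.90). Since A1 is tangent to NJ there, TJ ⟂ NJ and since A1 is tangent to ZL there, TZ ⟂ ZL, with radius 3.2, so the center T sits 3.2 in from both sides at T = (-40.90, -18.70). That places the tangent points at J = (-44.10, -18.70) on NJ and Z = (-40.90, -21.90) on ZL. Then |EZ| = |Z − E| = 46.39.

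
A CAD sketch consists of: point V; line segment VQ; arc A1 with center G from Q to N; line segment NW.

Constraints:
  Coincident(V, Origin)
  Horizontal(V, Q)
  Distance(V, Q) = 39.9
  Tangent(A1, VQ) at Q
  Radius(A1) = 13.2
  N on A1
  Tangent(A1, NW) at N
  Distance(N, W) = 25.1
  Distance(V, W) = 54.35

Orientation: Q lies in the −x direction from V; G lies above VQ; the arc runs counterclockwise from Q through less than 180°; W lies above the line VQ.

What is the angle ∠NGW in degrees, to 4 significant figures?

62.26°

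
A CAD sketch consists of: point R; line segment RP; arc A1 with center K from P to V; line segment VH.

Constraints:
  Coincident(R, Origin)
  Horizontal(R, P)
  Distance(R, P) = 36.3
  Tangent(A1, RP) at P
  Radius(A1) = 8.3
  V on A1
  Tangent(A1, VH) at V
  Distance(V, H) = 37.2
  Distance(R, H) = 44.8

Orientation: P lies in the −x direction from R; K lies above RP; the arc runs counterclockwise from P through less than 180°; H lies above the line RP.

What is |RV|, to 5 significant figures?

28.969

R is at the origin; R and P share the same y with |RP| = 36.3 and P on the −x side, so P = (-36.300, 0.0000). The tangent condition forces KP to be normal to RP, so K = P + (0, 8.3) = (-36.300, 8.3000). Since KV ⟂ VH (tangency), |KH| = √(8.3² + 37.2²) = 38.115 regardless of where V sits on A1. So H lies on both circle(R, 44.8) and circle(K, 38.115); the above-RP intersection is H = (-17.283, 41.332). V is the foot of the tangent from H: V = (-28.378, 5.8247).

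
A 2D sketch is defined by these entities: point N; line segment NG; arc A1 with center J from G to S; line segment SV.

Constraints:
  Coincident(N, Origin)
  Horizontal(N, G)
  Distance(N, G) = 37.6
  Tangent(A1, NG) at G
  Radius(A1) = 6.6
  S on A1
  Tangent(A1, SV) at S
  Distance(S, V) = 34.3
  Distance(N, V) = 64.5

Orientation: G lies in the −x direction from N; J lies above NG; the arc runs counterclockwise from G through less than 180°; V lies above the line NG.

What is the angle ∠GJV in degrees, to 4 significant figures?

156.2°

N is at the origin; NG is horizontal with |NG| = 37.6 and G on the −x side, so G = (-37.60, 0.000). Since A1 is tangent to NG there, JG ⟂ NG, so J = G + (0, 6.6) = (-37.60, 6.600). Since JS ⟂ SV (tangency), |JV| = √(6.6² + 34.3²) = 34.93 regardless of where S sits on A1. So V lies on both circle(N, 64.5) and circle(J, 34.93); the above-NG intersection is V = (-51.71, 38.55). S is the foot of the tangent from V: S = (-32.18, 10.36).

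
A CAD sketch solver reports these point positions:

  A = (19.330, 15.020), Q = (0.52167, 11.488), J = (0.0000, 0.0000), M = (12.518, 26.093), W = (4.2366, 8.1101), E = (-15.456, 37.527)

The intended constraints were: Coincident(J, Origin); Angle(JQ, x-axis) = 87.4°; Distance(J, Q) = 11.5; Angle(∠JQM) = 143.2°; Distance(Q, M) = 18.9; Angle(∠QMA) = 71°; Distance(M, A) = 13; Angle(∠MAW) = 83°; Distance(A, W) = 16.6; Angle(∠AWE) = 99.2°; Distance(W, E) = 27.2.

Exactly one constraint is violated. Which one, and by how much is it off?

Distance(W, E) = 27.2 — off by 8.20.

J = (0.00, 0.00) ✓; JQ at 87.40° ✓; |JQ| = 11.50 ✓; ∠JQM = 143.2° ✓; |QM| = 18.90 ✓; ∠QMA = 71.00° ✓; |MA| = 13.00 ✓; ∠MAW = 83.00° ✓; |AW| = 16.60 ✓; ∠AWE = 99.20° ✓; |WE| = 35.40 ✗.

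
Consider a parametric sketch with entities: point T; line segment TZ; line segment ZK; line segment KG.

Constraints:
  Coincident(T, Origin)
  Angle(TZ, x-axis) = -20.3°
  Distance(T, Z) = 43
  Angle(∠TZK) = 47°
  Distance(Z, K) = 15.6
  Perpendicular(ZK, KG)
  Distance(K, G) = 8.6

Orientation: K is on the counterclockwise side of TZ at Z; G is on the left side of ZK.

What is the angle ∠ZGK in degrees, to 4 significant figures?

61.13°

∠TZK = 47.0°, so ZK runs at -20.3° + (180° − 47.0°) = 112.7° from the x-axis; with |ZK| = 15.6, K = Z + 15.6·(cos 112.7°, sin 112.7°) = (34.31, -0.5266). ZK ⟂ KG; with |KG| = 8.6 on the left of ZK, G = K + 8.6·(-0.9225, -0.3859) = (26.38, -3.845). Then cos ∠ZGK = GZ·GK / (|GZ||GK|), giving 61.13°.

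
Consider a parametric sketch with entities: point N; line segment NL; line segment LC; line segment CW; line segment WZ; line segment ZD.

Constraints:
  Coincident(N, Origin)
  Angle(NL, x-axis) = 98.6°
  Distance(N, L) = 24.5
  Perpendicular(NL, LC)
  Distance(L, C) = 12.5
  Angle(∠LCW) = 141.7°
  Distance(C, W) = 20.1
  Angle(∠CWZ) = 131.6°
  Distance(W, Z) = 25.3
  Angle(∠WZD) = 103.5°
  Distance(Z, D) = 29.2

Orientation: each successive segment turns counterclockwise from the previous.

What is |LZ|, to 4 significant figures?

48.02

N is at the origin; NL runs at 98.6° with length 24.5, so L = (-3.664, 24.22). NL is perpendicular to LC, so LC runs at -171.4°; with |LC| = 12.5, C = (-16.02, 22.36). ∠LCW = 141.7° gives CW at -133.1° from the x-axis; with |CW| = 20.1, W = (-29.76, 7.679). ∠CWZ = 131.6° gives WZ at -84.70° from the x-axis; with |WZ| = 25.3, Z = (-27.42, -17.51). Then |LZ| = |Z − L| = 48.02.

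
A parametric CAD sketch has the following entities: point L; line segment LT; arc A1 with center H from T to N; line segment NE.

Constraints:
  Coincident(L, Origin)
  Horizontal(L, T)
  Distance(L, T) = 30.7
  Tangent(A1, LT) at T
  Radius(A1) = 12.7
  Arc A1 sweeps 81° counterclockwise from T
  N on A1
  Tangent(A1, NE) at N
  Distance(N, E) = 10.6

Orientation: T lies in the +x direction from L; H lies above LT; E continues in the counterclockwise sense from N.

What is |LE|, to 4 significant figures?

49.65

L is at the origin; L and T share the same y with |LT| = 30.7 and T on the +x side, so T = (30.70, 0.000). Since A1 is tangent to LT there, HT ⟂ LT, so H = T + (0, 12.7) = (30.70, 12.70). On A1, T sits at bearing -90° from H; an 81° counterclockwise sweep puts N at bearing -9°, so N = H + 12.7·(cos -9°, sin -9°) = (43.24, 10.71). The tangent condition forces HN to be normal to NE, so NE runs along (−sin -9°, cos -9°); with |NE| = 10.6, E = (44.90, 21.18). Then |LE| = |E − L| = 49.65.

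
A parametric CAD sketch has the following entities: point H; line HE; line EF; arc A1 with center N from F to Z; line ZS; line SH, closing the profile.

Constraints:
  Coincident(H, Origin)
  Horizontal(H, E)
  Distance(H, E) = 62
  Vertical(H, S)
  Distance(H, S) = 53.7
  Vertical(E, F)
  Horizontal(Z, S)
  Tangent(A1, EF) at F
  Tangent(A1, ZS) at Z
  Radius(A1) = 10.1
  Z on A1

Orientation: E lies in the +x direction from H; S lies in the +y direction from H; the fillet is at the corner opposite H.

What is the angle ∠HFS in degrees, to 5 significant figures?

44.368°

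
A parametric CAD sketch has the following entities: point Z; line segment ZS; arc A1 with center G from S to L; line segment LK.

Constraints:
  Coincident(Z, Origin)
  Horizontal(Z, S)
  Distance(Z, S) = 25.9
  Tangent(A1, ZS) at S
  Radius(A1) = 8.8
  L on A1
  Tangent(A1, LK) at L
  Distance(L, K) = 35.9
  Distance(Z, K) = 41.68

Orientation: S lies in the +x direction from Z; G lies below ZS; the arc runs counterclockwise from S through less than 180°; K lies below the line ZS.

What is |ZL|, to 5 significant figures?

18.572

Checks: |GL| = 8.800 ✓; ∠(GL, LK) = 90.00° ✓; |LK| = 35.90 ✓; |ZK| = 41.68 ✓.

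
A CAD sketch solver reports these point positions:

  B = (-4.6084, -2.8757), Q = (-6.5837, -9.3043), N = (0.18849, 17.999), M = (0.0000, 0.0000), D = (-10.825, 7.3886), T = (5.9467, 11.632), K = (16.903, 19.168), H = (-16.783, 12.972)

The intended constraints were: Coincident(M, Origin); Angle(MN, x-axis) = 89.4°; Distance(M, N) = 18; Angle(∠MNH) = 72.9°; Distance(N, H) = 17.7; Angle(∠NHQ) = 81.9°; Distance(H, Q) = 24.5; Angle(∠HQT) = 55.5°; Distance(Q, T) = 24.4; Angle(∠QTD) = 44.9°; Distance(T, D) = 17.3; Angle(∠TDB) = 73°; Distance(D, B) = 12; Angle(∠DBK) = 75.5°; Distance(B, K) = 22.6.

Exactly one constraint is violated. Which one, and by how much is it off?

Distance(B, K) = 22.6 — off by 8.20.

M = (0.00, 0.00) ✓; MN at 89.40° ✓; |MN| = 18.00 ✓; ∠MNH = 72.90° ✓; |NH| = 17.70 ✓; ∠NHQ = 81.90° ✓; |HQ| = 24.50 ✓; ∠HQT = 55.50° ✓; |QT| = 24.40 ✓; ∠QTD = 44.90° ✓; |TD| = 17.30 ✓; ∠TDB = 73.00° ✓; |DB| = 12.00 ✓; ∠DBK = 75.50° ✓; |BK| = 30.80 ✗.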